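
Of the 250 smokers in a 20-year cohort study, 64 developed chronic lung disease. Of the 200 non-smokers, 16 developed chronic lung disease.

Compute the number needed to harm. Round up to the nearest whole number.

NNH: 6

risk, smokers = 64/250 = 0.256000
risk, non-smokers = 16/200 = 0.080000
absolute risk difference = 0.176000
1 / 0.176000 = 5.682 → round up → 6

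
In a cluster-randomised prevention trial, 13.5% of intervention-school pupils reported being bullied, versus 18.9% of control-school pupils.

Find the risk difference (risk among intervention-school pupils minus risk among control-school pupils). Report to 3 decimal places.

risk difference = 0.1350 − 0.1890 = -0.054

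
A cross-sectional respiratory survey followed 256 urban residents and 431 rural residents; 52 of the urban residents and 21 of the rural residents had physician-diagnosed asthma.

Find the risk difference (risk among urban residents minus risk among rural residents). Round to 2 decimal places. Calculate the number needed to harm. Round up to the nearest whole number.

risk, urban residents = 52/256 = 0.20312
risk, rural residents = 21/431 = 0.04872
risk difference = 0.20312 − 0.04872 = 0.15
absolute risk difference = 0.154401
1 / 0.154401 = 6.477 → round up → 7

RD = 0.15; NNH = 7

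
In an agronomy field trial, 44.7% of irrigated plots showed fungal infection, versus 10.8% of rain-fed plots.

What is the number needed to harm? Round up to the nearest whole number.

NNH ≈ 3

absolute risk difference = 0.339000
1 / 0.339000 = 2.950 → round up → 3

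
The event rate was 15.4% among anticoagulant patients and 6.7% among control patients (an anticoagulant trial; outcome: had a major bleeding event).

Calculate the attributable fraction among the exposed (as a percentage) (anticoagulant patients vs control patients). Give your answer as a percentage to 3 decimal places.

AR% = (0.1540 − 0.0670) / 0.1540 = 0.5649 → 56.494%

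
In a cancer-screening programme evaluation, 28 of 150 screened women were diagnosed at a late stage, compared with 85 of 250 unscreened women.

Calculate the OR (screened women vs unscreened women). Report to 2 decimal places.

OR = (28 × 165) / (122 × 85) = 4620/10370 ≈ 0.45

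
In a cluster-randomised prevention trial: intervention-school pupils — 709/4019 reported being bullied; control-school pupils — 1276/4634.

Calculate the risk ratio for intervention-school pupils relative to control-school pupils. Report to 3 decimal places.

0.641

risk, intervention-school pupils = 709/4019 = 0.1764
risk, control-school pupils = 1276/4634 = 0.2754
RR = 0.1764 / 0.2754 = 0.641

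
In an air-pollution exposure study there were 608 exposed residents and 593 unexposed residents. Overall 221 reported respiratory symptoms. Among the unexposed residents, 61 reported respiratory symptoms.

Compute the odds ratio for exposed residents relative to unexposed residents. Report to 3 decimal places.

exposed residents with the outcome: 221 − 61 = 160
exposed residents without the outcome: 608 − 160 = 448
unexposed residents without the outcome: 593 − 61 = 532
OR = (160 × 532) / (448 × 61) = 85120/27328 ≈ 3.115

3.115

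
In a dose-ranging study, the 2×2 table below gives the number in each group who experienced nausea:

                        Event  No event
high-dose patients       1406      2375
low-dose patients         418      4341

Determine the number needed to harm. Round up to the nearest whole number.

risk, high-dose patients = 1406/3781 = 0.371859
risk, low-dose patients = 418/4759 = 0.087834
absolute risk difference = 0.284026
1 / 0.284026 = 3.521 → round up → 4

4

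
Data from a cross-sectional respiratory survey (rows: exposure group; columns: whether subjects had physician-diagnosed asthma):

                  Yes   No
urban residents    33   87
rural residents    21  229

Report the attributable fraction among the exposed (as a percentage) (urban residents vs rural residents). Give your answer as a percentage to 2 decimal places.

risk, urban residents = 33/120 = 0.2750
risk, rural residents = 21/250 = 0.0840
AR% = (0.2750 − 0.0840) / 0.2750 = 0.6945 → 69.45%

69.45%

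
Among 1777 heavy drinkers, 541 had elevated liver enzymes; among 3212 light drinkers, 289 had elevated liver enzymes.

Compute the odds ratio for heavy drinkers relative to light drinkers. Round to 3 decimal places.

OR = (541 × 2923) / (1236 × 289) = 1581343/357204 ≈ 4.427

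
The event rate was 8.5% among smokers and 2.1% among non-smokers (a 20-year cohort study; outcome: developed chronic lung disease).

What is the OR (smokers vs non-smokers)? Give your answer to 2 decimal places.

odds, smokers = 0.08500/0.91500 = 0.09290
odds, non-smokers = 0.02100/0.97900 = 0.02145
OR = 0.09290 / 0.02145 = 4.33

4.33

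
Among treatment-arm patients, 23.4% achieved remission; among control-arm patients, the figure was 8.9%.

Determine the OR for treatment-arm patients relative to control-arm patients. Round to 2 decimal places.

odds, treatment-arm patients = 0.2340/0.7660 = 0.3055
odds, control-arm patients = 0.0890/0.9110 = 0.0977
OR = 0.3055 / 0.0977 = 3.13

OR: 3.13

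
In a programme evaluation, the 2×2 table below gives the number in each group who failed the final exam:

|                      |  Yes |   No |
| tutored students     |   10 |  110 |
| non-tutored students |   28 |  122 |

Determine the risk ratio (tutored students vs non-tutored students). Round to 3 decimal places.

0.446

risk, tutored students = 10/120 = 0.0833
risk, non-tutored students = 28/150 = 0.1867
RR = 0.0833 / 0.1867 = 0.446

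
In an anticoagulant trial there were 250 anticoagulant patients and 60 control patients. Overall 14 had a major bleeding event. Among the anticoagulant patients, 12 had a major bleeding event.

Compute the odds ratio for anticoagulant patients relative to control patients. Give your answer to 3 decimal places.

anticoagulant patients without the outcome: 250 − 12 = 238
control patients with the outcome: 14 − 12 = 2
control patients without the outcome: 60 − 2 = 58
odds, anticoagulant patients = 12/238 = 0.05042
odds, control patients = 2/58 = 0.03448
OR = 0.05042 / 0.03448 = 1.462

1.462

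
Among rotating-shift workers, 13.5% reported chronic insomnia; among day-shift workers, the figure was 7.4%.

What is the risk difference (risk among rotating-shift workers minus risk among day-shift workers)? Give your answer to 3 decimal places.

risk difference = 0.1350 − 0.0740 = 0.061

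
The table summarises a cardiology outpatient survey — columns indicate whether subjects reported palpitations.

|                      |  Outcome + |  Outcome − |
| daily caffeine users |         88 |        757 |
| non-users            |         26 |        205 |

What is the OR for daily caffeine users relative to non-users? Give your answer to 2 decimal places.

OR = (88 × 205) / (757 × 26) = 18040/19682 ≈ 0.92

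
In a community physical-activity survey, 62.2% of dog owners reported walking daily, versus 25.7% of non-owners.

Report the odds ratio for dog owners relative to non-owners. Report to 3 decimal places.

4.757

odds, dog owners = 0.6220/0.3780 = 1.6455
odds, non-owners = 0.2570/0.7430 = 0.3459
OR = 1.6455 / 0.3459 = 4.757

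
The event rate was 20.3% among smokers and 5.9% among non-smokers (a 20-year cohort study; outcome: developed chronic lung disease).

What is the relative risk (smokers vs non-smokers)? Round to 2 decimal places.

RR = 0.2030 / 0.0590 = 3.44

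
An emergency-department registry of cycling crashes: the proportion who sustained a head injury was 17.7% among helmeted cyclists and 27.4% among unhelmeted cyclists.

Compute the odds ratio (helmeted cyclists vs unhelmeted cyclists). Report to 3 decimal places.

odds, helmeted cyclists = 0.1770/0.8230 = 0.2151
odds, unhelmeted cyclists = 0.2740/0.7260 = 0.3774
OR = 0.2151 / 0.3774 = 0.570

OR: 0.570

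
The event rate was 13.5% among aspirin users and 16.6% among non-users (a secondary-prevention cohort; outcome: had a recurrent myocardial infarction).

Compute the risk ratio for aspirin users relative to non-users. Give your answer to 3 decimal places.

RR = 0.1350 / 0.1660 = 0.813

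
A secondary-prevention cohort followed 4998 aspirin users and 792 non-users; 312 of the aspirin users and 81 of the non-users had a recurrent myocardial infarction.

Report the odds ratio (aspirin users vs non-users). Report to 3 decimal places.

OR = (312 × 711) / (4686 × 81) = 221832/379566 ≈ 0.584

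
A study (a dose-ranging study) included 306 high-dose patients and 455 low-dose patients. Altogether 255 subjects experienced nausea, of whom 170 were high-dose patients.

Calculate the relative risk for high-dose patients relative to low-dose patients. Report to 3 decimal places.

high-dose patients without the outcome: 306 − 170 = 136
low-dose patients with the outcome: 255 − 170 = 85
low-dose patients without the outcome: 455 − 85 = 370
risk, high-dose patients = 170/306 = 0.5556
risk, low-dose patients = 85/455 = 0.1868
RR = 0.5556 / 0.1868 = 2.974

2.974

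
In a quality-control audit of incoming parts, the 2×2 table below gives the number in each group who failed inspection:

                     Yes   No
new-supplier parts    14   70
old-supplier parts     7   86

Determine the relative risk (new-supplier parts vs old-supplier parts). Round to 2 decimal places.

risk, new-supplier parts = 14/84 = 0.1667
risk, old-supplier parts = 7/93 = 0.0753
RR = 0.1667 / 0.0753 = 2.21

2.21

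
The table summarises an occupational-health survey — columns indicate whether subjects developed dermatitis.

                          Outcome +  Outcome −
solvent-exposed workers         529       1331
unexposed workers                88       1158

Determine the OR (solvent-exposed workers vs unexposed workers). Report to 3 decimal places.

OR = (529 × 1158) / (1331 × 88) = 612582/117128 ≈ 5.230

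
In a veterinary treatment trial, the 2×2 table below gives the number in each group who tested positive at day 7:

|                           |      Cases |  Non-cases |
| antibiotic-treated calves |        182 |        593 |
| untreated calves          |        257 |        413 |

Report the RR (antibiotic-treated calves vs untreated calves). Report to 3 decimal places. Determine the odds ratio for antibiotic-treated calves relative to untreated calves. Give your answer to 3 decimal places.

RR = 0.612; OR = 0.493

risk, antibiotic-treated calves = 182/775 = 0.2348
risk, untreated calves = 257/670 = 0.3836
RR = 0.2348 / 0.3836 = 0.612
OR = (182 × 413) / (593 × 257) = 75166/152401 ≈ 0.493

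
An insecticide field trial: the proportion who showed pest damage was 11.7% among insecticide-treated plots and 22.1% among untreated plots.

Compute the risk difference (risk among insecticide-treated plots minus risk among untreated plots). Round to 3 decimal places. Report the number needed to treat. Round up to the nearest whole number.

risk difference = 0.1170 − 0.2210 = -0.104
absolute risk difference = 0.104000
1 / 0.104000 = 9.615 → round up → 10

RD = -0.104; NNT = 10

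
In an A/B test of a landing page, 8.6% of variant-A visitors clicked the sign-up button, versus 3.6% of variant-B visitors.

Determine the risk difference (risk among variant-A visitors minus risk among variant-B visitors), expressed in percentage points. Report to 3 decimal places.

risk difference = 0.08600 − 0.03600 = 0.05000 → 5.000 percentage points

5.000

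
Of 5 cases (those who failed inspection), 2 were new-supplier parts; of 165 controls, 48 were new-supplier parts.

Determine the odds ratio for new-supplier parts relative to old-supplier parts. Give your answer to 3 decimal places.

OR = 1.625

odds, new-supplier parts = 2/48 = 0.04167
odds, old-supplier parts = 3/117 = 0.02564
OR = 0.04167 / 0.02564 = 1.625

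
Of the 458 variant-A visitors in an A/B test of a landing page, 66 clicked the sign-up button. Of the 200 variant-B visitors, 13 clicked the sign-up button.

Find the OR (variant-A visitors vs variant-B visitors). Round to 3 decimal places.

OR = (66 × 187) / (392 × 13) = 12342/5096 ≈ 2.422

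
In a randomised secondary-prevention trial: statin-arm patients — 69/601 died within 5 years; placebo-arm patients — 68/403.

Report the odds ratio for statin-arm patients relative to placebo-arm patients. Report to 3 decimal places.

OR = (69 × 335) / (532 × 68) = 23115/36176 ≈ 0.639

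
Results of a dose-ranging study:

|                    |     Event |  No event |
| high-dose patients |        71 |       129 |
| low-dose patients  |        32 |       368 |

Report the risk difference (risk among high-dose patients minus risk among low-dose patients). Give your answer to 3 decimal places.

0.275

risk, high-dose patients = 71/200 = 0.3550
risk, low-dose patients = 32/400 = 0.0800
risk difference = 0.3550 − 0.0800 = 0.275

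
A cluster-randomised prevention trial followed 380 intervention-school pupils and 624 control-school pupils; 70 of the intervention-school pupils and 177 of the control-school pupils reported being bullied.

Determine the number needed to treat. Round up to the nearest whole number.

risk, intervention-school pupils = 70/380 = 0.184211
risk, control-school pupils = 177/624 = 0.283654
absolute risk difference = 0.099443
1 / 0.099443 = 10.056 → round up → 11

NNT = 11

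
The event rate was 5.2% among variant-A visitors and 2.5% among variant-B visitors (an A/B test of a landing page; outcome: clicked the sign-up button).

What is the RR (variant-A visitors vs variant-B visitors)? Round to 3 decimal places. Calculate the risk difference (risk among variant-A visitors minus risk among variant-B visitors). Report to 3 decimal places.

RR = 2.080; RD = 0.027

RR = 0.05200 / 0.02500 = 2.080
risk difference = 0.05200 − 0.02500 = 0.027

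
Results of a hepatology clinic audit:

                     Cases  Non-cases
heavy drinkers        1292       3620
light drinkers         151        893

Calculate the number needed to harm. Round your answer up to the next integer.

risk, heavy drinkers = 1292/4912 = 0.263029
risk, light drinkers = 151/1044 = 0.144636
absolute risk difference = 0.118393
1 / 0.118393 = 8.446 → round up → 9

NNH ≈ 9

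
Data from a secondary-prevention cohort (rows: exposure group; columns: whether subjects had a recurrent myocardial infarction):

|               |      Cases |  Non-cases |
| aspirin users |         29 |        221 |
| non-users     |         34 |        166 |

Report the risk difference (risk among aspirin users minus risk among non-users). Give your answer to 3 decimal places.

RD: -0.054

risk, aspirin users = 29/250 = 0.1160
risk, non-users = 34/200 = 0.1700
risk difference = 0.1160 − 0.1700 = -0.054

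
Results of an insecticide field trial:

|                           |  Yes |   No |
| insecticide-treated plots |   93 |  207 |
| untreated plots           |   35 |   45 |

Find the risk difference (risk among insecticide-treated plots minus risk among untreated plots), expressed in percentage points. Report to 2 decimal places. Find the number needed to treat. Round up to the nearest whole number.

risk, insecticide-treated plots = 93/300 = 0.3100
risk, untreated plots = 35/80 = 0.4375
risk difference = 0.3100 − 0.4375 = -0.1275 → -12.75 percentage points
absolute risk difference = 0.127500
1 / 0.127500 = 7.843 → round up → 8

RD = -12.75; NNT = 8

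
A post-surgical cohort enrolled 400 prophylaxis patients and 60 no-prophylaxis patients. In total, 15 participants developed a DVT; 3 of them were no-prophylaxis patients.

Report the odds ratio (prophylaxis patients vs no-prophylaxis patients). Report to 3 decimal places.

prophylaxis patients with the outcome: 15 − 3 = 12
prophylaxis patients without the outcome: 400 − 12 = 388
no-prophylaxis patients without the outcome: 60 − 3 = 57
odds, prophylaxis patients = 12/388 = 0.03093
odds, no-prophylaxis patients = 3/57 = 0.05263
OR = 0.03093 / 0.05263 = 0.588

OR ≈ 0.588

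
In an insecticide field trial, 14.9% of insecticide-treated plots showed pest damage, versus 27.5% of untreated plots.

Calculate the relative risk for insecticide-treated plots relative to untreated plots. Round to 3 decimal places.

RR = 0.1490 / 0.2750 = 0.542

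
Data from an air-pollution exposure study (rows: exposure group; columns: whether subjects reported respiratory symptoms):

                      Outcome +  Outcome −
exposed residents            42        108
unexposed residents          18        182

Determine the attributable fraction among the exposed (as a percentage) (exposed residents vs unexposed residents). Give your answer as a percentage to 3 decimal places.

AR% ≈ 67.857%

risk, exposed residents = 42/150 = 0.2800
risk, unexposed residents = 18/200 = 0.0900
AR% = (0.2800 − 0.0900) / 0.2800 = 0.6786 → 67.857%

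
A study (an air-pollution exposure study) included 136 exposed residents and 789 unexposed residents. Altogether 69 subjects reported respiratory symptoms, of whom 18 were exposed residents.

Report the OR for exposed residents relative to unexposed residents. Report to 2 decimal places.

2.21

exposed residents without the outcome: 136 − 18 = 118
unexposed residents with the outcome: 69 − 18 = 51
unexposed residents without the outcome: 789 − 51 = 738
odds, exposed residents = 18/118 = 0.1525
odds, unexposed residents = 51/738 = 0.0691
OR = 0.1525 / 0.0691 = 2.21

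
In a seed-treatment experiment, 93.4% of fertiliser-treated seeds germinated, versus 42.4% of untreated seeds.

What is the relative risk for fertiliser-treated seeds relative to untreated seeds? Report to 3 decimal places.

RR = 0.9340 / 0.4240 = 2.203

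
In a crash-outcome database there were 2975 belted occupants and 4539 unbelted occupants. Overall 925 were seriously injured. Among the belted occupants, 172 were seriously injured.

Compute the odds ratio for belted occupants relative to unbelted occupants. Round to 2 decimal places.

belted occupants without the outcome: 2975 − 172 = 2803
unbelted occupants with the outcome: 925 − 172 = 753
unbelted occupants without the outcome: 4539 − 753 = 3786
OR = (172 × 3786) / (2803 × 753) = 651192/2110659 ≈ 0.31

OR: 0.31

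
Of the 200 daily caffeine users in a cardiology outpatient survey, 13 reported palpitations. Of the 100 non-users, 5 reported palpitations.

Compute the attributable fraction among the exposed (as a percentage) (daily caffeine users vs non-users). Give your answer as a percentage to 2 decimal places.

AR% ≈ 23.08%

risk, daily caffeine users = 13/200 = 0.0650
risk, non-users = 5/100 = 0.0500
AR% = (0.0650 − 0.0500) / 0.0650 = 0.2308 → 23.08%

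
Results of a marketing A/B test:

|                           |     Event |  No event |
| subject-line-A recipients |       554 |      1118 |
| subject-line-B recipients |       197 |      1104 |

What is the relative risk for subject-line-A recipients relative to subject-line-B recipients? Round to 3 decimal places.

2.188

risk, subject-line-A recipients = 554/1672 = 0.3313
risk, subject-line-B recipients = 197/1301 = 0.1514
RR = 0.3313 / 0.1514 = 2.188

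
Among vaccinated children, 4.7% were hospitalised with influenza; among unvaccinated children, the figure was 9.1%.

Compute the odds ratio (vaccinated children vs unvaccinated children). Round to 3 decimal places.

OR ≈ 0.493

odds, vaccinated children = 0.04700/0.95300 = 0.04932
odds, unvaccinated children = 0.09100/0.90900 = 0.10011
OR = 0.04932 / 0.10011 = 0.493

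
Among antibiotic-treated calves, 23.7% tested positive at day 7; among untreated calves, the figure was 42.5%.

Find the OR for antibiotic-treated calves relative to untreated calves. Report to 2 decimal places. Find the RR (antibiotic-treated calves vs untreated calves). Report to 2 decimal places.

odds, antibiotic-treated calves = 0.2370/0.7630 = 0.3106
odds, untreated calves = 0.4250/0.5750 = 0.7391
OR = 0.3106 / 0.7391 = 0.42
RR = 0.2370 / 0.4250 = 0.56

OR = 0.42; RR = 0.56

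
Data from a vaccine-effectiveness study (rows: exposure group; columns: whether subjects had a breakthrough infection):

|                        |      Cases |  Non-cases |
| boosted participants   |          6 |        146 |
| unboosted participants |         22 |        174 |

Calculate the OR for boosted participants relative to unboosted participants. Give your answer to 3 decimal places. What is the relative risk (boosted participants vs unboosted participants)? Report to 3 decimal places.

OR = (6 × 174) / (146 × 22) = 1044/3212 ≈ 0.325
risk, boosted participants = 6/152 = 0.03947
risk, unboosted participants = 22/196 = 0.11224
RR = 0.03947 / 0.11224 = 0.352

OR = 0.325; RR = 0.352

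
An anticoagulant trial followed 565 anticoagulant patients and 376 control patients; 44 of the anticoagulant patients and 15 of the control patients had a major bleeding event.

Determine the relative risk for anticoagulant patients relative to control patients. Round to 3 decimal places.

risk, anticoagulant patients = 44/565 = 0.07788
risk, control patients = 15/376 = 0.03989
RR = 0.07788 / 0.03989 = 1.952

RR: 1.952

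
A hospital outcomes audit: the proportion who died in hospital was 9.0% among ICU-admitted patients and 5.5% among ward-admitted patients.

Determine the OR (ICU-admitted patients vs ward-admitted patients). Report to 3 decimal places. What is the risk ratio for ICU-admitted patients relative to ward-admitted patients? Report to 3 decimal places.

odds, ICU-admitted patients = 0.0900/0.9100 = 0.0989
odds, ward-admitted patients = 0.0550/0.9450 = 0.0582
OR = 0.0989 / 0.0582 = 1.699
RR = 0.0900 / 0.0550 = 1.636

OR = 1.699; RR = 1.636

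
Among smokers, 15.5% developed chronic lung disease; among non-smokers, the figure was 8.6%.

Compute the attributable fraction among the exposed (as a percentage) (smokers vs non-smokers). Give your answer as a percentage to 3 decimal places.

AR% = (0.1550 − 0.0860) / 0.1550 = 0.4452 → 44.516%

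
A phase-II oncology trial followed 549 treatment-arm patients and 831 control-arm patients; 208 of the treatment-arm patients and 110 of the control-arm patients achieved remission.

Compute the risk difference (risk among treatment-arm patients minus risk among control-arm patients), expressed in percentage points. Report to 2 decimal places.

risk, treatment-arm patients = 208/549 = 0.3789
risk, control-arm patients = 110/831 = 0.1324
risk difference = 0.3789 − 0.1324 = 0.2465 → 24.65 percentage points

24.65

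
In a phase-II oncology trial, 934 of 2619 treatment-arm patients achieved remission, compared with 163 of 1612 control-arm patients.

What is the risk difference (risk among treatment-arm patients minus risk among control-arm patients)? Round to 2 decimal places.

risk, treatment-arm patients = 934/2619 = 0.3566
risk, control-arm patients = 163/1612 = 0.1011
risk difference = 0.3566 − 0.1011 = 0.26

RD ≈ 0.26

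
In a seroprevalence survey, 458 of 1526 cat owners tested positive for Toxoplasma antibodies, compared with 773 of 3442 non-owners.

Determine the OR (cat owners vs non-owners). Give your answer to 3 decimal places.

OR = (458 × 2669) / (1068 × 773) = 1222402/825564 ≈ 1.481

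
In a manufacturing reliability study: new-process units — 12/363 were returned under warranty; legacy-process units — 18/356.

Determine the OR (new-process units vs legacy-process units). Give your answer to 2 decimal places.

odds, new-process units = 12/351 = 0.03419
odds, legacy-process units = 18/338 = 0.05325
OR = 0.03419 / 0.05325 = 0.64

OR = 0.64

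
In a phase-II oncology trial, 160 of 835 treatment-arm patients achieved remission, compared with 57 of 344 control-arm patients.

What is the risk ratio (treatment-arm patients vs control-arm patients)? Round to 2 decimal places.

RR ≈ 1.16

risk, treatment-arm patients = 160/835 = 0.1916
risk, control-arm patients = 57/344 = 0.1657
RR = 0.1916 / 0.1657 = 1.16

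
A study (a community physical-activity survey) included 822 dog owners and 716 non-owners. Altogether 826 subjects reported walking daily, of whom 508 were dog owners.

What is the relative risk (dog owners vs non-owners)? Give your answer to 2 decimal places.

RR = 1.39

dog owners without the outcome: 822 − 508 = 314
non-owners with the outcome: 826 − 508 = 318
non-owners without the outcome: 716 − 318 = 398
risk, dog owners = 508/822 = 0.6180
risk, non-owners = 318/716 = 0.4441
RR = 0.6180 / 0.4441 = 1.39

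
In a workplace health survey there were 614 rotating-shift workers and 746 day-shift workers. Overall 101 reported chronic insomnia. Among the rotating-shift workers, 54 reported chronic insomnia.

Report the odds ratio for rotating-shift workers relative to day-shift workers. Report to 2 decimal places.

1.43

rotating-shift workers without the outcome: 614 − 54 = 560
day-shift workers with the outcome: 101 − 54 = 47
day-shift workers without the outcome: 746 − 47 = 699
odds, rotating-shift workers = 54/560 = 0.0964
odds, day-shift workers = 47/699 = 0.0672
OR = 0.0964 / 0.0672 = 1.43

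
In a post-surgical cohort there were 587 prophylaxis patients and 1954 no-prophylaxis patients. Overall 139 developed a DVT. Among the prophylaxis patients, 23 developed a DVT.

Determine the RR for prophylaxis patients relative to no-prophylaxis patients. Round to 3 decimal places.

prophylaxis patients without the outcome: 587 − 23 = 564
no-prophylaxis patients with the outcome: 139 − 23 = 116
no-prophylaxis patients without the outcome: 1954 − 116 = 1838
risk, prophylaxis patients = 23/587 = 0.03918
risk, no-prophylaxis patients = 116/1954 = 0.05937
RR = 0.03918 / 0.05937 = 0.660

RR ≈ 0.660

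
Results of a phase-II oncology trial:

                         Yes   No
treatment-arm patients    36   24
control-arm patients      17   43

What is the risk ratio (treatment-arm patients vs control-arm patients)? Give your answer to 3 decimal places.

risk, treatment-arm patients = 36/60 = 0.6000
risk, control-arm patients = 17/60 = 0.2833
RR = 0.6000 / 0.2833 = 2.118

2.118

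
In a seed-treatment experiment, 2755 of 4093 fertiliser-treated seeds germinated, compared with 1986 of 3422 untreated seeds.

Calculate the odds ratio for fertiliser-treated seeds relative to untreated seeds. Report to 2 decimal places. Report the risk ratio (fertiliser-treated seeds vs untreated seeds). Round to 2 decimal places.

OR = 1.49; RR = 1.16

OR = (2755 × 1436) / (1338 × 1986) = 3956180/2657268 ≈ 1.49
risk, fertiliser-treated seeds = 2755/4093 = 0.6731
risk, untreated seeds = 1986/3422 = 0.5804
RR = 0.6731 / 0.5804 = 1.16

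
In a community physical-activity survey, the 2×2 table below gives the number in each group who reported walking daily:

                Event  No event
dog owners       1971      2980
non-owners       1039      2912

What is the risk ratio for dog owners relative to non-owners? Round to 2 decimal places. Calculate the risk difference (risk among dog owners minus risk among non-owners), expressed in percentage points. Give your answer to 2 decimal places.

RR = 1.51; RD = 13.51

risk, dog owners = 1971/4951 = 0.3981
risk, non-owners = 1039/3951 = 0.2630
RR = 0.3981 / 0.2630 = 1.51
risk difference = 0.3981 − 0.2630 = 0.1351 → 13.51 percentage points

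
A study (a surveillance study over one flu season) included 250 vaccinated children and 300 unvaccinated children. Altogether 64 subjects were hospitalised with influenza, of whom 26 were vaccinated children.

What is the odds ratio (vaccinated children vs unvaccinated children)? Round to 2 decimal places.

vaccinated children without the outcome: 250 − 26 = 224
unvaccinated children with the outcome: 64 − 26 = 38
unvaccinated children without the outcome: 300 − 38 = 262
OR = (26 × 262) / (224 × 38) = 6812/8512 ≈ 0.80

OR = 0.80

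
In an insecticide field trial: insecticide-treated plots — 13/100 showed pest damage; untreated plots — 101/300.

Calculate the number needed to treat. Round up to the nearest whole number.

risk, insecticide-treated plots = 13/100 = 0.130000
risk, untreated plots = 101/300 = 0.336667
absolute risk difference = 0.206667
1 / 0.206667 = 4.839 → round up → 5

5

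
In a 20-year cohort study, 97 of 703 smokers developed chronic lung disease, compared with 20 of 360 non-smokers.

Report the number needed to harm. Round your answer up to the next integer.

NNH = 13

risk, smokers = 97/703 = 0.137980
risk, non-smokers = 20/360 = 0.055556
absolute risk difference = 0.082425
1 / 0.082425 = 12.132 → round up → 13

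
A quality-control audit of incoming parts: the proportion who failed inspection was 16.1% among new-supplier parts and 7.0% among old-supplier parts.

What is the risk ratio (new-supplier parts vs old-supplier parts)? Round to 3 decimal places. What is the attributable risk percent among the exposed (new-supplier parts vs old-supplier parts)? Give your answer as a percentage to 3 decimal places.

RR = 0.1610 / 0.0700 = 2.300
AR% = (0.1610 − 0.0700) / 0.1610 = 0.5652 → 56.522%

RR = 2.300; AR% = 56.522%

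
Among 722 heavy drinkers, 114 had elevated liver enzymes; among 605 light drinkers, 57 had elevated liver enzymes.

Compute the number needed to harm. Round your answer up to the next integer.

16

risk, heavy drinkers = 114/722 = 0.157895
risk, light drinkers = 57/605 = 0.094215
absolute risk difference = 0.063680
1 / 0.063680 = 15.704 → round up → 16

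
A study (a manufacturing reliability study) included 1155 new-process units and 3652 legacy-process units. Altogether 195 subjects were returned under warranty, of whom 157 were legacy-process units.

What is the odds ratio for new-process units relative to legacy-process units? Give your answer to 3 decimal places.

new-process units with the outcome: 195 − 157 = 38
new-process units without the outcome: 1155 − 38 = 1117
legacy-process units without the outcome: 3652 − 157 = 3495
OR = (38 × 3495) / (1117 × 157) = 132810/175369 ≈ 0.757

0.757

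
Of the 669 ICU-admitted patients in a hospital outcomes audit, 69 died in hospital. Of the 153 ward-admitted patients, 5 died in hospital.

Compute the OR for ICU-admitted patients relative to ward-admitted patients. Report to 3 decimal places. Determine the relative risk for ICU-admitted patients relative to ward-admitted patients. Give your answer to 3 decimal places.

odds, ICU-admitted patients = 69/600 = 0.11500
odds, ward-admitted patients = 5/148 = 0.03378
OR = 0.11500 / 0.03378 = 3.404
risk, ICU-admitted patients = 69/669 = 0.10314
risk, ward-admitted patients = 5/153 = 0.03268
RR = 0.10314 / 0.03268 = 3.156

OR = 3.404; RR = 3.156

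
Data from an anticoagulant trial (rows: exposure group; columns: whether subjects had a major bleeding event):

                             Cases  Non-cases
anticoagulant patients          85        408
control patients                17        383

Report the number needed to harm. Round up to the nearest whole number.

risk, anticoagulant patients = 85/493 = 0.172414
risk, control patients = 17/400 = 0.042500
absolute risk difference = 0.129914
1 / 0.129914 = 7.697 → round up → 8

8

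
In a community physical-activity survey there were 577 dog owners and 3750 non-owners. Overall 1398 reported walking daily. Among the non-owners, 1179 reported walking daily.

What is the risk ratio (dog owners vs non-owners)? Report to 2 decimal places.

dog owners with the outcome: 1398 − 1179 = 219
dog owners without the outcome: 577 − 219 = 358
non-owners without the outcome: 3750 − 1179 = 2571
risk, dog owners = 219/577 = 0.3795
risk, non-owners = 1179/3750 = 0.3144
RR = 0.3795 / 0.3144 = 1.21

RR: 1.21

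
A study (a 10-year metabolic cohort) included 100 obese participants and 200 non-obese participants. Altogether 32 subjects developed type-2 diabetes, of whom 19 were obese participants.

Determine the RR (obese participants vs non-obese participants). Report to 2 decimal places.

obese participants without the outcome: 100 − 19 = 81
non-obese participants with the outcome: 32 − 19 = 13
non-obese participants without the outcome: 200 − 13 = 187
risk, obese participants = 19/100 = 0.1900
risk, non-obese participants = 13/200 = 0.0650
RR = 0.1900 / 0.0650 = 2.92

2.92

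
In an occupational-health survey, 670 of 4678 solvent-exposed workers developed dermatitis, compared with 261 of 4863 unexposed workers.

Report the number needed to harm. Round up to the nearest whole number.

12

risk, solvent-exposed workers = 670/4678 = 0.143224
risk, unexposed workers = 261/4863 = 0.053671
absolute risk difference = 0.089553
1 / 0.089553 = 11.167 → round up → 12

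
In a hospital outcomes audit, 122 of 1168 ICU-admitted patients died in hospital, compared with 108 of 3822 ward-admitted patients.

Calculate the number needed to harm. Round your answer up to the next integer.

risk, ICU-admitted patients = 122/1168 = 0.104452
risk, ward-admitted patients = 108/3822 = 0.028257
absolute risk difference = 0.076195
1 / 0.076195 = 13.124 → round up → 14

14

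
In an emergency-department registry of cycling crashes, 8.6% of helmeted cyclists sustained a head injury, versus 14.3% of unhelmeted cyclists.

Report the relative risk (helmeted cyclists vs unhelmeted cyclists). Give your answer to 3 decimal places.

RR = 0.0860 / 0.1430 = 0.601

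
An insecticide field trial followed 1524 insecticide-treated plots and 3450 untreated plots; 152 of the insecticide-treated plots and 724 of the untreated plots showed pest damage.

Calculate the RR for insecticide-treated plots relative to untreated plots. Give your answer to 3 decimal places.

risk, insecticide-treated plots = 152/1524 = 0.0997
risk, untreated plots = 724/3450 = 0.2099
RR = 0.0997 / 0.2099 = 0.475

RR = 0.475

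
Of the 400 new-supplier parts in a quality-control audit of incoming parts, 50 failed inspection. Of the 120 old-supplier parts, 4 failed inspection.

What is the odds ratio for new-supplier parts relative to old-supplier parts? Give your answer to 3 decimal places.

OR = (50 × 116) / (350 × 4) = 5800/1400 ≈ 4.143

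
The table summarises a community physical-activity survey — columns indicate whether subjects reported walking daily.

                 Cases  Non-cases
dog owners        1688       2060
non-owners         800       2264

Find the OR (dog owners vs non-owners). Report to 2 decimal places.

odds, dog owners = 1688/2060 = 0.8194
odds, non-owners = 800/2264 = 0.3534
OR = 0.8194 / 0.3534 = 2.32

OR ≈ 2.32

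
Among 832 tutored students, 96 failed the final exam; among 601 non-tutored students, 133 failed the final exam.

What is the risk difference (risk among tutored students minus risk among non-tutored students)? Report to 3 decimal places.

RD = -0.106

risk, tutored students = 96/832 = 0.1154
risk, non-tutored students = 133/601 = 0.2213
risk difference = 0.1154 − 0.2213 = -0.106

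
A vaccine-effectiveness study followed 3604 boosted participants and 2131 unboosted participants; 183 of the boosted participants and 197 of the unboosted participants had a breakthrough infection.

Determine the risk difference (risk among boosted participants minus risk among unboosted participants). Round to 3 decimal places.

risk, boosted participants = 183/3604 = 0.0508
risk, unboosted participants = 197/2131 = 0.0924
risk difference = 0.0508 − 0.0924 = -0.042

-0.042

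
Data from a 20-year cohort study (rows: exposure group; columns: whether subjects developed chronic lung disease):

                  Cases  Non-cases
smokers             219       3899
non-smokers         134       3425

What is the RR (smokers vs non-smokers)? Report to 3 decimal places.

risk, smokers = 219/4118 = 0.05318
risk, non-smokers = 134/3559 = 0.03765
RR = 0.05318 / 0.03765 = 1.412

RR: 1.412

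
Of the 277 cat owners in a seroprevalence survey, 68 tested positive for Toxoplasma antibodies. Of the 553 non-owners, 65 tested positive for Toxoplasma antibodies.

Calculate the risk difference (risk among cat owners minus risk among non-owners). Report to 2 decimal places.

RD ≈ 0.13

risk, cat owners = 68/277 = 0.2455
risk, non-owners = 65/553 = 0.1175
risk difference = 0.2455 − 0.1175 = 0.13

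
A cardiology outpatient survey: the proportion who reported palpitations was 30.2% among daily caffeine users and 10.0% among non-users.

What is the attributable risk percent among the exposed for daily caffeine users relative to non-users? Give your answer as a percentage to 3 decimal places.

AR% = (0.3020 − 0.1000) / 0.3020 = 0.6689 → 66.887%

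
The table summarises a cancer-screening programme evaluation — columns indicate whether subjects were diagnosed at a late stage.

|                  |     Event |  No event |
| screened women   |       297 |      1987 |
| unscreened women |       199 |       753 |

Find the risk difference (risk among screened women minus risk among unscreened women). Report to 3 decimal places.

risk, screened women = 297/2284 = 0.1300
risk, unscreened women = 199/952 = 0.2090
risk difference = 0.1300 − 0.2090 = -0.079

RD ≈ -0.079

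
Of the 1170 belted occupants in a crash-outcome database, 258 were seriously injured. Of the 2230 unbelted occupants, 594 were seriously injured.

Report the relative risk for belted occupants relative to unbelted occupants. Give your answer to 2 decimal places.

RR = 0.83

risk, belted occupants = 258/1170 = 0.2205
risk, unbelted occupants = 594/2230 = 0.2664
RR = 0.2205 / 0.2664 = 0.83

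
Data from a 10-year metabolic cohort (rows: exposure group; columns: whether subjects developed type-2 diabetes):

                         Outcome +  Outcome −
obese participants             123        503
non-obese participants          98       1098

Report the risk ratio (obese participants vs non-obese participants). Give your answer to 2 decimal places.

risk, obese participants = 123/626 = 0.1965
risk, non-obese participants = 98/1196 = 0.0819
RR = 0.1965 / 0.0819 = 2.40

2.40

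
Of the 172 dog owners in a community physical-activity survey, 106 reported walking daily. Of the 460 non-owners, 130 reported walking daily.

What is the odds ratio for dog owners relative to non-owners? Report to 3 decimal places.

odds, dog owners = 106/66 = 1.6061
odds, non-owners = 130/330 = 0.3939
OR = 1.6061 / 0.3939 = 4.077

OR ≈ 4.077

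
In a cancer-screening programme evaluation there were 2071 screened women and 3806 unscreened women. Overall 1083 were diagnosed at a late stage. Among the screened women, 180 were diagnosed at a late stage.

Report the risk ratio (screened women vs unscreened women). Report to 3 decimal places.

0.366

screened women without the outcome: 2071 − 180 = 1891
unscreened women with the outcome: 1083 − 180 = 903
unscreened women without the outcome: 3806 − 903 = 2903
risk, screened women = 180/2071 = 0.0869
risk, unscreened women = 903/3806 = 0.2373
RR = 0.0869 / 0.2373 = 0.366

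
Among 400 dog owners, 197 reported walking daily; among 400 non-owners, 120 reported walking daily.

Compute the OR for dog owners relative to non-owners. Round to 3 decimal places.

2.264

odds, dog owners = 197/203 = 0.9704
odds, non-owners = 120/280 = 0.4286
OR = 0.9704 / 0.4286 = 2.264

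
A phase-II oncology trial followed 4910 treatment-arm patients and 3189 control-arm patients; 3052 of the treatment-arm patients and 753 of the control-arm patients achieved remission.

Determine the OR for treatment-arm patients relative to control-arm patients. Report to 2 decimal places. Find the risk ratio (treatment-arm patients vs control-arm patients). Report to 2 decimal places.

OR = 5.31; RR = 2.63

odds, treatment-arm patients = 3052/1858 = 1.6426
odds, control-arm patients = 753/2436 = 0.3091
OR = 1.6426 / 0.3091 = 5.31
risk, treatment-arm patients = 3052/4910 = 0.6216
risk, control-arm patients = 753/3189 = 0.2361
RR = 0.6216 / 0.2361 = 2.63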